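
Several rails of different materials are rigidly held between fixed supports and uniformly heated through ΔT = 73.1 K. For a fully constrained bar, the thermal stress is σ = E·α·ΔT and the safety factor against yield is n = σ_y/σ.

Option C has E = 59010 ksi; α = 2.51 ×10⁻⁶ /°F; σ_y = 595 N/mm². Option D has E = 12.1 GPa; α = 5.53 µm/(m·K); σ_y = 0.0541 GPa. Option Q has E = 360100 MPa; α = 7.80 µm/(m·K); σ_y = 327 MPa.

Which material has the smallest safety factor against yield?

With everything in SI (GPa, ×10⁻⁶/K, MPa):
  option C: E = 406.9, α = 4.52, σ_y = 595.0 → σ = 134 MPa, n = 4.43
  option D: E = 12.10, α = 5.53, σ_y = 54.10 → σ = 4.89 MPa, n = 11.1
  option Q: E = 360.1, α = 7.80, σ_y = 327.0 → σ = 205 MPa, n = 1.59
Smallest n: option Q with n = 1.59.

option Q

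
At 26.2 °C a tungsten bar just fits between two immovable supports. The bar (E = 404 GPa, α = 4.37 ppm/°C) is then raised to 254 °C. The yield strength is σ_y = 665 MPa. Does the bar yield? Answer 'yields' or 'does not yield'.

ΔT = 227.8 K. Constrained thermal stress σ = E·α·ΔT = 404.0×10³ MPa × 4.37×10⁻⁶ × 227.8 = 402 MPa (compressive).
Compare to σ_y = 665 MPa: σ < σ_y, so it does not yield.

does not yield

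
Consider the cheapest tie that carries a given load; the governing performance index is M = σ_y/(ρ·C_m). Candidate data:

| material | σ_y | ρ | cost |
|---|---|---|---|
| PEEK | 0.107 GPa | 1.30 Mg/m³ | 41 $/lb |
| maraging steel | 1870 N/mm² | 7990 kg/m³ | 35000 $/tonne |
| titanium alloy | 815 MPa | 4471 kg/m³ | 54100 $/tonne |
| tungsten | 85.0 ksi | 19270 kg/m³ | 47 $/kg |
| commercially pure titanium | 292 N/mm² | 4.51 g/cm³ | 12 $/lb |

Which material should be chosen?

Convert each candidate to consistent units, then evaluate M:
  PEEK: σ_y = 107.0 MPa, ρ = 1300 kg/m³, cost = 90.39 $/kg
  maraging steel: σ_y = 1870 MPa, ρ = 7990 kg/m³, cost = 35.00 $/kg
  titanium alloy: σ_y = 815.0 MPa, ρ = 4471 kg/m³, cost = 54.10 $/kg
  tungsten: σ_y = 586.1 MPa, ρ = 19270 kg/m³, cost = 47.00 $/kg
  commercially pure titanium: σ_y = 292.0 MPa, ρ = 4510 kg/m³, cost = 26.46 $/kg
  maraging steel: M = 6.69 kN·m per $
  titanium alloy: M = 3.37 kN·m per $
  commercially pure titanium: M = 2.45 kN·m per $
  PEEK: M = 0.911 kN·m per $
  tungsten: M = 0.647 kN·m per $
Maraging steel ranks first.

maraging steel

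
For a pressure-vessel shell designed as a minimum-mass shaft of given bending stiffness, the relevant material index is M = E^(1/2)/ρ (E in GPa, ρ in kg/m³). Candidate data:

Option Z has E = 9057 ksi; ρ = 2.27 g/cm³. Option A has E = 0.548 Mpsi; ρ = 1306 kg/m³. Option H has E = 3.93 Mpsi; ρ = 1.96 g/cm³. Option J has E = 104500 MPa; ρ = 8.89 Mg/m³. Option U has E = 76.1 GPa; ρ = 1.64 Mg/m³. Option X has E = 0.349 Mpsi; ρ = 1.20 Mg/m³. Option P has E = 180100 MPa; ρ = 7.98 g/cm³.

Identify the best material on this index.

Normalizing units and computing the index:
  option Z: E = 62.45 GPa, ρ = 2270 kg/m³
  option A: E = 3.778 GPa, ρ = 1306 kg/m³
  option H: E = 27.10 GPa, ρ = 1960 kg/m³
  option J: E = 104.5 GPa, ρ = 8890 kg/m³
  option U: E = 76.10 GPa, ρ = 1640 kg/m³
  option X: E = 2.406 GPa, ρ = 1200 kg/m³
  option P: E = 180.1 GPa, ρ = 7980 kg/m³
  option U: M = 5.32×10⁻³
  option Z: M = 3.48×10⁻³
  option H: M = 2.66×10⁻³
  option P: M = 1.68×10⁻³
  option A: M = 1.49×10⁻³
  option X: M = 1.29×10⁻³
  option J: M = 1.15×10⁻³
Highest index: option U.

option U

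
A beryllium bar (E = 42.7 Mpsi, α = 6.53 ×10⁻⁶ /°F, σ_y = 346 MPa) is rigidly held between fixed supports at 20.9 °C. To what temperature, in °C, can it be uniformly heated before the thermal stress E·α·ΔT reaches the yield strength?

121 °C

E = 42.7 Mpsi = 294.4 GPa.
α = 6.53×10⁻⁶/°F × 9/5 = 11.8×10⁻⁶/K.
E·α·ΔT = 346.0 MPa ⇒ ΔT = 346.0 / (294.4×10³ × 11.8×10⁻⁶) = 99.99 K.
T = 20.9 + 99.99 = 120.9 °C.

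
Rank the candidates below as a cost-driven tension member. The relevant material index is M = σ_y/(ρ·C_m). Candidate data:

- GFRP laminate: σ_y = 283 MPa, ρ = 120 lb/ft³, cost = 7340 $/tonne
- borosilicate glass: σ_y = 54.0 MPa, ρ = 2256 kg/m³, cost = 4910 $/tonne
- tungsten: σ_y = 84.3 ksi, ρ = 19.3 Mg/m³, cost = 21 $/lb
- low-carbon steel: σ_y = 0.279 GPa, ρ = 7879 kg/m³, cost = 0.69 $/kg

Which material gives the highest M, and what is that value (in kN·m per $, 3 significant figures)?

low-carbon steel, M = 51.3 kN·m per $

Normalizing units and computing the index:
  GFRP laminate: σ_y = 283.0 MPa, ρ = 1922 kg/m³, cost = 7.340 $/kg
  borosilicate glass: σ_y = 54.00 MPa, ρ = 2256 kg/m³, cost = 4.910 $/kg
  tungsten: σ_y = 581.2 MPa, ρ = 19300 kg/m³, cost = 46.30 $/kg
  low-carbon steel: σ_y = 279.0 MPa, ρ = 7879 kg/m³, cost = 0.6900 $/kg
  low-carbon steel: M = 51.3 kN·m per $
  GFRP laminate: M = 20.1 kN·m per $
  borosilicate glass: M = 4.87 kN·m per $
  tungsten: M = 0.650 kN·m per $
Low-carbon steel has the largest M.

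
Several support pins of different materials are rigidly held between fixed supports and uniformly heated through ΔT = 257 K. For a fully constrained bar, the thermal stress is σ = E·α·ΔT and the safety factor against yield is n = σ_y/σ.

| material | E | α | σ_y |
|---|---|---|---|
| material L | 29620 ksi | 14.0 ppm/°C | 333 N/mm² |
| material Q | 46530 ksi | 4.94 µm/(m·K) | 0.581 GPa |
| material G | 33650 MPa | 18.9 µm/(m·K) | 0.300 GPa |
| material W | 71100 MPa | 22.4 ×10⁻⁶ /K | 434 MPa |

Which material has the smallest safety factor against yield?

material L

Per material, after unit conversion:
  material L: E = 204.2, α = 14.0, σ_y = 333.0 → σ = 735 MPa, n = 0.453
  material Q: E = 320.8, α = 4.94, σ_y = 581.0 → σ = 407 MPa, n = 1.43
  material G: E = 33.65, α = 18.9, σ_y = 300.0 → σ = 163 MPa, n = 1.84
  material W: E = 71.10, α = 22.4, σ_y = 434.0 → σ = 409 MPa, n = 1.06
The minimum is material L at n = 0.453.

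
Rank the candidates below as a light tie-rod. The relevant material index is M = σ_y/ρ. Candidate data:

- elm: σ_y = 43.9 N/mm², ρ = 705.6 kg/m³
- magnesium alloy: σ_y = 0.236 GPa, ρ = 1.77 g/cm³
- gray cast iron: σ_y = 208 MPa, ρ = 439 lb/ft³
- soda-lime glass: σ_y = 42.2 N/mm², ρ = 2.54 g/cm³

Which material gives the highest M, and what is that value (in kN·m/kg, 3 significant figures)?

In SI units:
  elm: σ_y = 43.90 MPa, ρ = 705.6 kg/m³
  magnesium alloy: σ_y = 236.0 MPa, ρ = 1770 kg/m³
  gray cast iron: σ_y = 208.0 MPa, ρ = 7032 kg/m³
  soda-lime glass: σ_y = 42.20 MPa, ρ = 2540 kg/m³
  magnesium alloy: M = 133 kN·m/kg
  elm: M = 62.2 kN·m/kg
  gray cast iron: M = 29.6 kN·m/kg
  soda-lime glass: M = 16.6 kN·m/kg
Magnesium alloy has the largest M.

magnesium alloy, M = 133 kN·m/kg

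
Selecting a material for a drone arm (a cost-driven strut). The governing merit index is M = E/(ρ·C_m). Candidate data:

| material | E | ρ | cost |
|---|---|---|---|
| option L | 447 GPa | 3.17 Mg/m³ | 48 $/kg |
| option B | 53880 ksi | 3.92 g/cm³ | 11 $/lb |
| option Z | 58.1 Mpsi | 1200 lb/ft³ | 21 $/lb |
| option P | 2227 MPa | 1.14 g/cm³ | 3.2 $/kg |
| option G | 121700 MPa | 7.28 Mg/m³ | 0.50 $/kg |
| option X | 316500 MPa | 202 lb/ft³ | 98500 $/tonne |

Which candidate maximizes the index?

option G

After converting to SI:
  option L: E = 447.0 GPa, ρ = 3170 kg/m³, cost = 48.00 $/kg
  option B: E = 371.5 GPa, ρ = 3920 kg/m³, cost = 24.25 $/kg
  option Z: E = 400.6 GPa, ρ = 19220 kg/m³, cost = 46.30 $/kg
  option P: E = 2.227 GPa, ρ = 1140 kg/m³, cost = 3.200 $/kg
  option G: E = 121.7 GPa, ρ = 7280 kg/m³, cost = 0.5000 $/kg
  option X: E = 316.5 GPa, ρ = 3236 kg/m³, cost = 98.50 $/kg
  option G: M = 33.4 MN·m per $
  option B: M = 3.91 MN·m per $
  option L: M = 2.94 MN·m per $
  option X: M = 0.993 MN·m per $
  option P: M = 0.610 MN·m per $
  option Z: M = 0.450 MN·m per $
Option G ranks first.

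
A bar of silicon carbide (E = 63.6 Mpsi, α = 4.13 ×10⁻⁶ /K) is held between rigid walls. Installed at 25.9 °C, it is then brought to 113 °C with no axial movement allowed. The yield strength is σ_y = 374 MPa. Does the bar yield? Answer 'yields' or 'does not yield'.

does not yield

E = 63.6 Mpsi = 438.5 GPa.
ΔT = 87.10 K. Constrained thermal stress σ = E·α·ΔT = 438.5×10³ MPa × 4.13×10⁻⁶ × 87.10 = 158 MPa (compressive).
Compare to σ_y = 374 MPa: σ < σ_y, so it does not yield.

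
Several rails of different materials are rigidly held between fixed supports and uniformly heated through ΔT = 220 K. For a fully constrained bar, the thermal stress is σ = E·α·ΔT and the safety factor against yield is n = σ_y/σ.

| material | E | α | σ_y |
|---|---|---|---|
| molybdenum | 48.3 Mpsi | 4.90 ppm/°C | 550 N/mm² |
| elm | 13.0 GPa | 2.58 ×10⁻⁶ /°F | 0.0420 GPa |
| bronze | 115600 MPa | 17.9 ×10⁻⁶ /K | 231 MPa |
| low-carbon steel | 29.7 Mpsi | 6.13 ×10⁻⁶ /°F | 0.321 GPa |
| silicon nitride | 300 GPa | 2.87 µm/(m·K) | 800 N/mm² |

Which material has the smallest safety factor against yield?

Converting E to GPa, α to ×10⁻⁶/K, σ_y to MPa, then σ and n for each:
  molybdenum: E = 333.0, α = 4.90, σ_y = 550.0 → σ = 359 MPa, n = 1.53
  elm: E = 13.00, α = 4.64, σ_y = 42.00 → σ = 13.3 MPa, n = 3.16
  bronze: E = 115.6, α = 17.9, σ_y = 231.0 → σ = 455 MPa, n = 0.507
  low-carbon steel: E = 204.8, α = 11.0, σ_y = 321.0 → σ = 497 MPa, n = 0.646
  silicon nitride: E = 300.0, α = 2.87, σ_y = 800.0 → σ = 189 MPa, n = 4.22
Bronze has the lowest safety factor, n = 0.507.

bronze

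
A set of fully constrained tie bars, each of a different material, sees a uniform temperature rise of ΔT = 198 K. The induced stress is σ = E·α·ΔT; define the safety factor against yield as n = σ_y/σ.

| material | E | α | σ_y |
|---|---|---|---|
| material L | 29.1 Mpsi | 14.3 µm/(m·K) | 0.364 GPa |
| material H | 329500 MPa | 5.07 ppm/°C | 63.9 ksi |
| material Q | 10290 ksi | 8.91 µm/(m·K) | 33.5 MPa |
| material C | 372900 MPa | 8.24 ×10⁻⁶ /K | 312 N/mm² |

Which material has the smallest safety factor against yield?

Converting E to GPa, α to ×10⁻⁶/K, σ_y to MPa, then σ and n for each:
  material L: E = 200.6, α = 14.3, σ_y = 364.0 → σ = 568 MPa, n = 0.641
  material H: E = 329.5, α = 5.07, σ_y = 440.6 → σ = 331 MPa, n = 1.33
  material Q: E = 70.95, α = 8.91, σ_y = 33.50 → σ = 125 MPa, n = 0.268
  material C: E = 372.9, α = 8.24, σ_y = 312.0 → σ = 608 MPa, n = 0.513
Material Q has the lowest safety factor, n = 0.268.

material Q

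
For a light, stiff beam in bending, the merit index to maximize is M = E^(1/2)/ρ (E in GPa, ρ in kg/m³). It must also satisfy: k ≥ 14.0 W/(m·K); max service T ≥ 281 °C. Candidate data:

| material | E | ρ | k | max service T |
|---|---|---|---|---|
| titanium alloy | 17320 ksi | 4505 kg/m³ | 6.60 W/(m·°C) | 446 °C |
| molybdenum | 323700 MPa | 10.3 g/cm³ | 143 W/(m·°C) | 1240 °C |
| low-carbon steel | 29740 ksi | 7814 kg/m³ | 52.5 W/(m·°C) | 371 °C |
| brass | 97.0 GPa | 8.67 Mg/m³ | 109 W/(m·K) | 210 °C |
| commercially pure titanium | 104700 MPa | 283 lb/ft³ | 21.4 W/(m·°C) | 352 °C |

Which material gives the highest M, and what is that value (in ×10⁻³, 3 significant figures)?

commercially pure titanium, M = 2.26×10⁻³

Screen on constraints: k ≥ 14.0 W/(m·K); max service T ≥ 281 °C. Survivors: molybdenum, low-carbon steel, commercially pure titanium.
After converting to SI:
  molybdenum: E = 323.7 GPa, ρ = 10300 kg/m³
  low-carbon steel: E = 205.1 GPa, ρ = 7814 kg/m³
  commercially pure titanium: E = 104.7 GPa, ρ = 4533 kg/m³
  commercially pure titanium: M = 2.26×10⁻³
  low-carbon steel: M = 1.83×10⁻³
  molybdenum: M = 1.75×10⁻³
The maximum is for commercially pure titanium.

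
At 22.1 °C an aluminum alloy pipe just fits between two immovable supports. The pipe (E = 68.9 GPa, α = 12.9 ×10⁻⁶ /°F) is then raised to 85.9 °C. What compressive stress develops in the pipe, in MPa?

α = 12.9×10⁻⁶/°F × 9/5 = 23.2×10⁻⁶/K.
ΔT = 63.80 K. Constrained thermal stress σ = E·α·ΔT = 68.90×10³ MPa × 23.2×10⁻⁶ × 63.80 = 102 MPa (compressive).

102 MPa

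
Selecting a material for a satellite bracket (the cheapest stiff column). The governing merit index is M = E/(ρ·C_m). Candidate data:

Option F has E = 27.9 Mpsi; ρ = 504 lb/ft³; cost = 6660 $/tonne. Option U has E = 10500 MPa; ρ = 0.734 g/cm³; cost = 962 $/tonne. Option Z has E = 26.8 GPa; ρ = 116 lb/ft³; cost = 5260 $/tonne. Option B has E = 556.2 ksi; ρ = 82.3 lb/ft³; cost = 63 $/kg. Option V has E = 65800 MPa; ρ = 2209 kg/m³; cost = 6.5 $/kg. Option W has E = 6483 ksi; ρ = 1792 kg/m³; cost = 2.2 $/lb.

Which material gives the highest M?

Putting every candidate on a common basis:
  option F: E = 192.4 GPa, ρ = 8073 kg/m³, cost = 6.660 $/kg
  option U: E = 10.50 GPa, ρ = 734.0 kg/m³, cost = 0.9620 $/kg
  option Z: E = 26.80 GPa, ρ = 1858 kg/m³, cost = 5.260 $/kg
  option B: E = 3.835 GPa, ρ = 1318 kg/m³, cost = 63.00 $/kg
  option V: E = 65.80 GPa, ρ = 2209 kg/m³, cost = 6.500 $/kg
  option W: E = 44.70 GPa, ρ = 1792 kg/m³, cost = 4.850 $/kg
  option U: M = 14.9 MN·m per $
  option W: M = 5.14 MN·m per $
  option V: M = 4.58 MN·m per $
  option F: M = 3.58 MN·m per $
  option Z: M = 2.74 MN·m per $
  option B: M = 0.0462 MN·m per $
Option U has the largest M.

option U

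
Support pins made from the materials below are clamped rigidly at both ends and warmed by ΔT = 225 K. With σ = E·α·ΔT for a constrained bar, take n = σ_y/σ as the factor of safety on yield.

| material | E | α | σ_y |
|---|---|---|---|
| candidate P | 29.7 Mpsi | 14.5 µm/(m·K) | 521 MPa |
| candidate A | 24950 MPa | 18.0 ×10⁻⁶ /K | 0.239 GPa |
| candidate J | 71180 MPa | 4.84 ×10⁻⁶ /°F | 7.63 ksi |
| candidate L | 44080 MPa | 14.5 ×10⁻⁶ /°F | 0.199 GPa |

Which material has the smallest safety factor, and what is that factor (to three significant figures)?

candidate J, n = 0.377

Per material, after unit conversion:
  candidate P: E = 204.8, α = 14.5, σ_y = 521.0 → σ = 668 MPa, n = 0.780
  candidate A: E = 24.95, α = 18.0, σ_y = 239.0 → σ = 101 MPa, n = 2.37
  candidate J: E = 71.18, α = 8.71, σ_y = 52.61 → σ = 140 MPa, n = 0.377
  candidate L: E = 44.08, α = 26.1, σ_y = 199.0 → σ = 259 MPa, n = 0.769
The minimum is candidate J at n = 0.377.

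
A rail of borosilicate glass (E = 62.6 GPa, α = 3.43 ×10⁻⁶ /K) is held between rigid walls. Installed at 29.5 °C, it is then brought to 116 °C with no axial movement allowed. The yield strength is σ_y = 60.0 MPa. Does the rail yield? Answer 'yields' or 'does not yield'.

ΔT = 86.50 K. Constrained thermal stress σ = E·α·ΔT = 62.60×10³ MPa × 3.43×10⁻⁶ × 86.50 = 18.6 MPa (compressive).
Compare to σ_y = 60.0 MPa: σ < σ_y, so it does not yield.

does not yield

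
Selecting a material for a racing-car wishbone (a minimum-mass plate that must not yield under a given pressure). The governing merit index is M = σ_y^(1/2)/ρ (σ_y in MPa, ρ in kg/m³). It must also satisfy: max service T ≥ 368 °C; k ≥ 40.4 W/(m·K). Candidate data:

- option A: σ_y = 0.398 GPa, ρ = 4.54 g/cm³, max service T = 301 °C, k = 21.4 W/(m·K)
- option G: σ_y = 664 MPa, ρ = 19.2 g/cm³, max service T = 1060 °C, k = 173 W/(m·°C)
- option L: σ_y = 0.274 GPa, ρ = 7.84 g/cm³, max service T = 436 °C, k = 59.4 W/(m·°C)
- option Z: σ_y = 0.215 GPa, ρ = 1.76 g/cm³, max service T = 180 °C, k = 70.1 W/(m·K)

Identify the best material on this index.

option L

Screen on constraints: max service T ≥ 368 °C; k ≥ 40.4 W/(m·K). Survivors: option G, option L.
Normalizing units and computing the index:
  option G: σ_y = 664.0 MPa, ρ = 19200 kg/m³
  option L: σ_y = 274.0 MPa, ρ = 7840 kg/m³
  option L: M = 2.11×10⁻³
  option G: M = 1.34×10⁻³
Highest index: option L.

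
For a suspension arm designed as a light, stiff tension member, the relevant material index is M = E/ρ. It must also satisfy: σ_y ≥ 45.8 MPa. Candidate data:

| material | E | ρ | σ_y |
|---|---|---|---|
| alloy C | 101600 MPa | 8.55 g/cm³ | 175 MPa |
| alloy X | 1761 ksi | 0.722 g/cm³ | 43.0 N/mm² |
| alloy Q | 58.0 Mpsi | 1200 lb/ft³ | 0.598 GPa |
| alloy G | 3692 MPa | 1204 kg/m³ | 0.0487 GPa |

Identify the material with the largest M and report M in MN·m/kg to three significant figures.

alloy Q, M = 20.8 MN·m/kg

Screen on constraints: σ_y ≥ 45.8 MPa. Survivors: alloy C, alloy Q, alloy G.
After converting to SI:
  alloy C: E = 101.6 GPa, ρ = 8550 kg/m³
  alloy Q: E = 399.9 GPa, ρ = 19220 kg/m³
  alloy G: E = 3.692 GPa, ρ = 1204 kg/m³
  alloy Q: M = 20.8 MN·m/kg
  alloy C: M = 11.9 MN·m/kg
  alloy G: M = 3.07 MN·m/kg
The maximum is for alloy Q.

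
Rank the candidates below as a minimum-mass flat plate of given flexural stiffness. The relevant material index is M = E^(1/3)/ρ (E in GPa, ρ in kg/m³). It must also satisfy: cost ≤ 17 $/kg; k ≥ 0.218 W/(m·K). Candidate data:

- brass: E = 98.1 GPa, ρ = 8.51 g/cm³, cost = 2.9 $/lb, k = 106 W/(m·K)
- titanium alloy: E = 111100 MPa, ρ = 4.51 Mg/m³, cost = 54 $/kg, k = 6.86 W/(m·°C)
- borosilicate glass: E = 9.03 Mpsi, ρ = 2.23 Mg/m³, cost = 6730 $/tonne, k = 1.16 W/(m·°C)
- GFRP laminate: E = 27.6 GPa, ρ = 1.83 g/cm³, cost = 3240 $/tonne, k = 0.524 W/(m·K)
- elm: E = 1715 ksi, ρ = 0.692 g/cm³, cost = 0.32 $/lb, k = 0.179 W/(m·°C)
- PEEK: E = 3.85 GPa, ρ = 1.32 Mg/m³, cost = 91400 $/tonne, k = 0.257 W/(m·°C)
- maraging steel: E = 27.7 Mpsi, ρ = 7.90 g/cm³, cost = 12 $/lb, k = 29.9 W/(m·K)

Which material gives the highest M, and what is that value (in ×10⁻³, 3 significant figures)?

Screen on constraints: cost ≤ 17 $/kg; k ≥ 0.218 W/(m·K). Survivors: brass, borosilicate glass, GFRP laminate.
Normalizing units and computing the index:
  brass: E = 98.10 GPa, ρ = 8510 kg/m³
  borosilicate glass: E = 62.26 GPa, ρ = 2230 kg/m³
  GFRP laminate: E = 27.60 GPa, ρ = 1830 kg/m³
  borosilicate glass: M = 1.78×10⁻³
  GFRP laminate: M = 1.65×10⁻³
  brass: M = 0.542×10⁻³
Borosilicate glass has the largest M.

borosilicate glass, M = 1.78×10⁻³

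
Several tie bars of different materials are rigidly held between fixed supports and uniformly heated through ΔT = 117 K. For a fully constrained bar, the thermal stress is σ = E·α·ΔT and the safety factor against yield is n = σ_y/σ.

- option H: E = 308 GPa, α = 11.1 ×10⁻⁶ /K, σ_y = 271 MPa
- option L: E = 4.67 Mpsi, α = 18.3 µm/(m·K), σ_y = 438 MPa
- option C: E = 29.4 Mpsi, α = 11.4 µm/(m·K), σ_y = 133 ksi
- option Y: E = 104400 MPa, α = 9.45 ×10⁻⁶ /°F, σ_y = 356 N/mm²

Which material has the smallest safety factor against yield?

In consistent units (E in GPa, α in ×10⁻⁶/K, σ_y in MPa):
  option H: E = 308.0, α = 11.1, σ_y = 271.0 → σ = 400 MPa, n = 0.678
  option L: E = 32.20, α = 18.3, σ_y = 438.0 → σ = 68.9 MPa, n = 6.35
  option C: E = 202.7, α = 11.4, σ_y = 917.0 → σ = 270 MPa, n = 3.39
  option Y: E = 104.4, α = 17.0, σ_y = 356.0 → σ = 208 MPa, n = 1.71
Smallest n: option H with n = 0.678.

option H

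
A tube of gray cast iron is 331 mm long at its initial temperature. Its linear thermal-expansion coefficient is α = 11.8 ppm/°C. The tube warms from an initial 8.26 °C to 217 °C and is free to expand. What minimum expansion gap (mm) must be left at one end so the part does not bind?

ΔT = 217 − 8.26 = 208.7 K.
ΔL = α·L₀·ΔT = 11.8×10⁻⁶ × 331 mm × 208.7 K = 0.815 mm.

0.815 mm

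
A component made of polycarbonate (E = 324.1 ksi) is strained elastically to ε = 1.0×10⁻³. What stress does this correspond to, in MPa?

2.23 MPa

E = 324.1 ksi = 2.235 GPa.
σ = E·ε = 2235 MPa × 1.0×10⁻³ = 2.23 MPa.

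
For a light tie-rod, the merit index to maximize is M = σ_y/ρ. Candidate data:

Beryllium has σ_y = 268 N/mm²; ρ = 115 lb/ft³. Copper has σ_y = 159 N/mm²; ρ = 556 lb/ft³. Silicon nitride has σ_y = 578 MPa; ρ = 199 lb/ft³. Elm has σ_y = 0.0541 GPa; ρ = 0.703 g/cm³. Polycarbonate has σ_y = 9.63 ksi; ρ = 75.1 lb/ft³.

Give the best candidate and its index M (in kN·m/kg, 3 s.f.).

silicon nitride, M = 181 kN·m/kg

Convert each candidate to consistent units, then evaluate M:
  beryllium: σ_y = 268.0 MPa, ρ = 1842 kg/m³
  copper: σ_y = 159.0 MPa, ρ = 8906 kg/m³
  silicon nitride: σ_y = 578.0 MPa, ρ = 3188 kg/m³
  elm: σ_y = 54.10 MPa, ρ = 703.0 kg/m³
  polycarbonate: σ_y = 66.40 MPa, ρ = 1203 kg/m³
  silicon nitride: M = 181 kN·m/kg
  beryllium: M = 145 kN·m/kg
  elm: M = 77.0 kN·m/kg
  polycarbonate: M = 55.2 kN·m/kg
  copper: M = 17.9 kN·m/kg
Highest index: silicon nitride.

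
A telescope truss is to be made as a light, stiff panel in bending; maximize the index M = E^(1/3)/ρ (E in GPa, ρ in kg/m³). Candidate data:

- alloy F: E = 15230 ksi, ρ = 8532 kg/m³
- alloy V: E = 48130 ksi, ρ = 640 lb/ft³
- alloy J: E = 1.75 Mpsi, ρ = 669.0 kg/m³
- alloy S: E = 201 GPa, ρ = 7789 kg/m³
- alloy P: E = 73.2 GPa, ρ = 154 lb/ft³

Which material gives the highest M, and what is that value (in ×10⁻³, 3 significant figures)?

Convert each candidate to consistent units, then evaluate M:
  alloy F: E = 105.0 GPa, ρ = 8532 kg/m³
  alloy V: E = 331.8 GPa, ρ = 10250 kg/m³
  alloy J: E = 12.07 GPa, ρ = 669.0 kg/m³
  alloy S: E = 201.0 GPa, ρ = 7789 kg/m³
  alloy P: E = 73.20 GPa, ρ = 2467 kg/m³
  alloy J: M = 3.43×10⁻³
  alloy P: M = 1.70×10⁻³
  alloy S: M = 0.752×10⁻³
  alloy V: M = 0.675×10⁻³
  alloy F: M = 0.553×10⁻³
The maximum is for alloy J.

alloy J, M = 3.43×10⁻³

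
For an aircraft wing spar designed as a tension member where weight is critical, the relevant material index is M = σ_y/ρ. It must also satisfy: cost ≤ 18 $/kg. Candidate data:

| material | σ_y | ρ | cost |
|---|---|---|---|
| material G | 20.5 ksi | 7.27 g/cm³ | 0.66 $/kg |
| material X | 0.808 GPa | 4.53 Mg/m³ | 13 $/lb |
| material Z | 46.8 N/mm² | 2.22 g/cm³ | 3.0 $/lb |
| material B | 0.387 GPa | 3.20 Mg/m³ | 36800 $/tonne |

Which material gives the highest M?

Screen on constraints: cost ≤ 18 $/kg. Survivors: material G, material Z.
Convert each candidate to consistent units, then evaluate M:
  material G: σ_y = 141.3 MPa, ρ = 7270 kg/m³
  material Z: σ_y = 46.80 MPa, ρ = 2220 kg/m³
  material Z: M = 21.1 kN·m/kg
  material G: M = 19.4 kN·m/kg
The maximum is for material Z.

material Z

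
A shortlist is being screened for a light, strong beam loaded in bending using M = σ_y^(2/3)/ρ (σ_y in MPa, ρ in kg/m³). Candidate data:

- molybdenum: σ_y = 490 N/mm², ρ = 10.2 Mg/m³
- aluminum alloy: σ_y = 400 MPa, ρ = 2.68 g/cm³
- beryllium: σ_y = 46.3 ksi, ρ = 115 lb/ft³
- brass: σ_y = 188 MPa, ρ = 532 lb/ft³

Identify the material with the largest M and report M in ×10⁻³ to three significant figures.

Putting every candidate on a common basis:
  molybdenum: σ_y = 490.0 MPa, ρ = 10200 kg/m³
  aluminum alloy: σ_y = 400.0 MPa, ρ = 2680 kg/m³
  beryllium: σ_y = 319.2 MPa, ρ = 1842 kg/m³
  brass: σ_y = 188.0 MPa, ρ = 8522 kg/m³
  beryllium: M = 25.4×10⁻³
  aluminum alloy: M = 20.3×10⁻³
  molybdenum: M = 6.09×10⁻³
  brass: M = 3.85×10⁻³
The maximum is for beryllium.

beryllium, M = 25.4×10⁻³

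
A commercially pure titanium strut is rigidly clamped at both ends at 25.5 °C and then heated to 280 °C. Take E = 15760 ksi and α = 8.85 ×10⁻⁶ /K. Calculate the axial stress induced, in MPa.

245 MPa

E = 15760 ksi = 108.7 GPa.
ΔT = 254.5 K. Constrained thermal stress σ = E·α·ΔT = 108.7×10³ MPa × 8.85×10⁻⁶ × 254.5 = 245 MPa (compressive).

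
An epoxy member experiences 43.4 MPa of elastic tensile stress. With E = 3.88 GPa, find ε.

ε = σ/E = 43.4 / 3880 = 0.0112.

0.0112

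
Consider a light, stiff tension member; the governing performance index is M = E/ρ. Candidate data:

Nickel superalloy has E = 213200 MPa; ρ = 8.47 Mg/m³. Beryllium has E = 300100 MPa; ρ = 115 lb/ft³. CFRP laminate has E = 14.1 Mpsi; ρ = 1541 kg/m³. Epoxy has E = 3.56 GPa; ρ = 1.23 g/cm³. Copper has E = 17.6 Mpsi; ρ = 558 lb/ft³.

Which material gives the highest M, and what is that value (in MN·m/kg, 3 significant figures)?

beryllium, M = 163 MN·m/kg

Putting every candidate on a common basis:
  nickel superalloy: E = 213.2 GPa, ρ = 8470 kg/m³
  beryllium: E = 300.1 GPa, ρ = 1842 kg/m³
  CFRP laminate: E = 97.22 GPa, ρ = 1541 kg/m³
  epoxy: E = 3.560 GPa, ρ = 1230 kg/m³
  copper: E = 121.3 GPa, ρ = 8938 kg/m³
  beryllium: M = 163 MN·m/kg
  CFRP laminate: M = 63.1 MN·m/kg
  nickel superalloy: M = 25.2 MN·m/kg
  copper: M = 13.6 MN·m/kg
  epoxy: M = 2.89 MN·m/kg
Highest index: beryllium.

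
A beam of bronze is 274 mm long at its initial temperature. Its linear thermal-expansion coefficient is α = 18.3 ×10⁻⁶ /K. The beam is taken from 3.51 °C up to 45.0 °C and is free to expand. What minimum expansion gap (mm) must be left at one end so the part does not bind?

0.208 mm

ΔT = 45.0 − 3.51 = 41.49 K.
ΔL = α·L₀·ΔT = 18.3×10⁻⁶ × 274 mm × 41.49 K = 0.208 mm.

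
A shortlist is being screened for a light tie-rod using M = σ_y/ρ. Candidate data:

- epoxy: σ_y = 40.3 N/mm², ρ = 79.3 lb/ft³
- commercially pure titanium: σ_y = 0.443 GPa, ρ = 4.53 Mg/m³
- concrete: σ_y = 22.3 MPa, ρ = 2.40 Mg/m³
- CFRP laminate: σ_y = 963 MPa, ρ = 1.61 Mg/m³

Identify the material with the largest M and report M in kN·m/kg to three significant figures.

Putting every candidate on a common basis:
  epoxy: σ_y = 40.30 MPa, ρ = 1270 kg/m³
  commercially pure titanium: σ_y = 443.0 MPa, ρ = 4530 kg/m³
  concrete: σ_y = 22.30 MPa, ρ = 2400 kg/m³
  CFRP laminate: σ_y = 963.0 MPa, ρ = 1610 kg/m³
  CFRP laminate: M = 598 kN·m/kg
  commercially pure titanium: M = 97.8 kN·m/kg
  epoxy: M = 31.7 kN·m/kg
  concrete: M = 9.29 kN·m/kg
Highest index: CFRP laminate.

CFRP laminate, M = 598 kN·m/kg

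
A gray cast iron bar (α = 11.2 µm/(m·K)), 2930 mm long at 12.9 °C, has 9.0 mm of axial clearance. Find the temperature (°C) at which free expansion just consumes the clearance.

α·L₀·ΔT = 9.0 mm ⇒ ΔT = 9.0 / (11.2×10⁻⁶ × 2930.0) = 274.3 K.
T = 12.9 + 274.3 = 287.2 °C.

287 °C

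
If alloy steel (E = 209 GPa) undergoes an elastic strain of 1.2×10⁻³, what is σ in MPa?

σ = E·ε = 209000 MPa × 1.2×10⁻³ = 251 MPa.

251 MPa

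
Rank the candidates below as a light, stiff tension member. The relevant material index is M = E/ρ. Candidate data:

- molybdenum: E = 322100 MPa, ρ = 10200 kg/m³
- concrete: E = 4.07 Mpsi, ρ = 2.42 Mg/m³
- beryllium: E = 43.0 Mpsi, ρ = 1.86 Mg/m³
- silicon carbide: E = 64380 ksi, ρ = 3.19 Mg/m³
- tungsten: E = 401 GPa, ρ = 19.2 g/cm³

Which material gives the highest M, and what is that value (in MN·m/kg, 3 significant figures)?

beryllium, M = 159 MN·m/kg

Convert each candidate to consistent units, then evaluate M:
  molybdenum: E = 322.1 GPa, ρ = 10200 kg/m³
  concrete: E = 28.06 GPa, ρ = 2420 kg/m³
  beryllium: E = 296.5 GPa, ρ = 1860 kg/m³
  silicon carbide: E = 443.9 GPa, ρ = 3190 kg/m³
  tungsten: E = 401.0 GPa, ρ = 19200 kg/m³
  beryllium: M = 159 MN·m/kg
  silicon carbide: M = 139 MN·m/kg
  molybdenum: M = 31.6 MN·m/kg
  tungsten: M = 20.9 MN·m/kg
  concrete: M = 11.6 MN·m/kg
Highest index: beryllium.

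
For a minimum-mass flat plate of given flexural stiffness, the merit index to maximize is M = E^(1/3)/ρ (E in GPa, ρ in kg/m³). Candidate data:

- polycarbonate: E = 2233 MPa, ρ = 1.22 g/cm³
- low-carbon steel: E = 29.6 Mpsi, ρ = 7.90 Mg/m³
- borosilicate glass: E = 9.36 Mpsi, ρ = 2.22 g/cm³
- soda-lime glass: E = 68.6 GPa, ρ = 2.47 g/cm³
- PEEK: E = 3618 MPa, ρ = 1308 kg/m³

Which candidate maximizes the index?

Putting every candidate on a common basis:
  polycarbonate: E = 2.233 GPa, ρ = 1220 kg/m³
  low-carbon steel: E = 204.1 GPa, ρ = 7900 kg/m³
  borosilicate glass: E = 64.53 GPa, ρ = 2220 kg/m³
  soda-lime glass: E = 68.60 GPa, ρ = 2470 kg/m³
  PEEK: E = 3.618 GPa, ρ = 1308 kg/m³
  borosilicate glass: M = 1.81×10⁻³
  soda-lime glass: M = 1.66×10⁻³
  PEEK: M = 1.17×10⁻³
  polycarbonate: M = 1.07×10⁻³
  low-carbon steel: M = 0.745×10⁻³
Highest index: borosilicate glass.

borosilicate glass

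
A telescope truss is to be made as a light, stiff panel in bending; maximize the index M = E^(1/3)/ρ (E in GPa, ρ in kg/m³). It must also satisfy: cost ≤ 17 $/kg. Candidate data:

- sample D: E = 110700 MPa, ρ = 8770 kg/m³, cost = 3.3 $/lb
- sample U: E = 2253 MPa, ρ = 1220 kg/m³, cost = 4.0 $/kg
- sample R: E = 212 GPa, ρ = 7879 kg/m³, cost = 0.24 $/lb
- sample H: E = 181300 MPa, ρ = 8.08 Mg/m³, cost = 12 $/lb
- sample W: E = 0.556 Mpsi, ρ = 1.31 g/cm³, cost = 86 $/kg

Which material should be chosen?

sample U

Screen on constraints: cost ≤ 17 $/kg. Survivors: sample D, sample U, sample R.
After converting to SI:
  sample D: E = 110.7 GPa, ρ = 8770 kg/m³
  sample U: E = 2.253 GPa, ρ = 1220 kg/m³
  sample R: E = 212.0 GPa, ρ = 7879 kg/m³
  sample U: M = 1.07×10⁻³
  sample R: M = 0.757×10⁻³
  sample D: M = 0.547×10⁻³
Sample U ranks first.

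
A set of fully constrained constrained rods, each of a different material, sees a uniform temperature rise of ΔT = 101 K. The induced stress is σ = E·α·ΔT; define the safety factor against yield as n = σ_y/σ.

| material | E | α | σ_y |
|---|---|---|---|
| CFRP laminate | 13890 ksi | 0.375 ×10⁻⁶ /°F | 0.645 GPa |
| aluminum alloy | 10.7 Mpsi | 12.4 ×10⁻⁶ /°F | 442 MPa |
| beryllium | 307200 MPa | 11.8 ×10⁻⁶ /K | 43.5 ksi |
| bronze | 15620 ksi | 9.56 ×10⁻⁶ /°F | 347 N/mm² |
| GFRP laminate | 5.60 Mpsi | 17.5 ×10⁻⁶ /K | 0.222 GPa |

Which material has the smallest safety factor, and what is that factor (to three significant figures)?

beryllium, n = 0.819

With everything in SI (GPa, ×10⁻⁶/K, MPa):
  CFRP laminate: E = 95.77, α = 0.675, σ_y = 645.0 → σ = 6.53 MPa, n = 98.8
  aluminum alloy: E = 73.77, α = 22.3, σ_y = 442.0 → σ = 166 MPa, n = 2.66
  beryllium: E = 307.2, α = 11.8, σ_y = 299.9 → σ = 366 MPa, n = 0.819
  bronze: E = 107.7, α = 17.2, σ_y = 347.0 → σ = 187 MPa, n = 1.85
  GFRP laminate: E = 38.61, α = 17.5, σ_y = 222.0 → σ = 68.2 MPa, n = 3.25
Smallest n: beryllium with n = 0.819.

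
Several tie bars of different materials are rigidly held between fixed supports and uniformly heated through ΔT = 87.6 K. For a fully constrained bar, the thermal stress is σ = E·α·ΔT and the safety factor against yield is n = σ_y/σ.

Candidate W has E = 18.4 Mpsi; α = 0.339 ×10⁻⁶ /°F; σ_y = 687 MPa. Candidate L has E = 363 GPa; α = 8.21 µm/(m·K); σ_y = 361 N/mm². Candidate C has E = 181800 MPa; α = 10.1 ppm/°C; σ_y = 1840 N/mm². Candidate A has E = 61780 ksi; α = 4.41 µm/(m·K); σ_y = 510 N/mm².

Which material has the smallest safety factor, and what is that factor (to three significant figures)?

candidate L, n = 1.38

With everything in SI (GPa, ×10⁻⁶/K, MPa):
  candidate W: E = 126.9, α = 0.610, σ_y = 687.0 → σ = 6.78 MPa, n = 101
  candidate L: E = 363.0, α = 8.21, σ_y = 361.0 → σ = 261 MPa, n = 1.38
  candidate C: E = 181.8, α = 10.1, σ_y = 1840 → σ = 161 MPa, n = 11.4
  candidate A: E = 426.0, α = 4.41, σ_y = 510.0 → σ = 165 MPa, n = 3.10
The minimum is candidate L at n = 1.38.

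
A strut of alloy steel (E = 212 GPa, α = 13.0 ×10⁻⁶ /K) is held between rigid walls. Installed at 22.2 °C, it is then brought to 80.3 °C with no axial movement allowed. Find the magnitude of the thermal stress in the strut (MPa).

160 MPa

ΔT = 58.10 K. Constrained thermal stress σ = E·α·ΔT = 212.0×10³ MPa × 13.0×10⁻⁶ × 58.10 = 160 MPa (compressive).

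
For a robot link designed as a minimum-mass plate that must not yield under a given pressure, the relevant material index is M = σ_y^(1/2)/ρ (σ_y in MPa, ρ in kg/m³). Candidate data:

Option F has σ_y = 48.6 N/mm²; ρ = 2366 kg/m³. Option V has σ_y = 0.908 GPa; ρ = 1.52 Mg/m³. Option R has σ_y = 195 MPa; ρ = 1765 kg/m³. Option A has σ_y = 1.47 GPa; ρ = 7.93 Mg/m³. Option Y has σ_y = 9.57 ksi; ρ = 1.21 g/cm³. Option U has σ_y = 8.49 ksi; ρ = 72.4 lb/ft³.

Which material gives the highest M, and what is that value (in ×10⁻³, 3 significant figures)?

Putting every candidate on a common basis:
  option F: σ_y = 48.60 MPa, ρ = 2366 kg/m³
  option V: σ_y = 908.0 MPa, ρ = 1520 kg/m³
  option R: σ_y = 195.0 MPa, ρ = 1765 kg/m³
  option A: σ_y = 1470 MPa, ρ = 7930 kg/m³
  option Y: σ_y = 65.98 MPa, ρ = 1210 kg/m³
  option U: σ_y = 58.54 MPa, ρ = 1160 kg/m³
  option V: M = 19.8×10⁻³
  option R: M = 7.91×10⁻³
  option Y: M = 6.71×10⁻³
  option U: M = 6.60×10⁻³
  option A: M = 4.83×10⁻³
  option F: M = 2.95×10⁻³
Highest index: option V.

option V, M = 19.8×10⁻³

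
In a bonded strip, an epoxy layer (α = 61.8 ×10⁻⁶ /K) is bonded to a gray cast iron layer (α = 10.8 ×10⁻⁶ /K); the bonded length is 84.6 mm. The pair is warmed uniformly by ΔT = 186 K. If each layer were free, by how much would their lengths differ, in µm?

Δα = |61.8 − 10.8|×10⁻⁶/K = 51.0×10⁻⁶/K.
ΔL_mismatch = Δα·L·ΔT = 51.0×10⁻⁶ × 84.6 mm × 186.0 K = 803 µm.

803 µm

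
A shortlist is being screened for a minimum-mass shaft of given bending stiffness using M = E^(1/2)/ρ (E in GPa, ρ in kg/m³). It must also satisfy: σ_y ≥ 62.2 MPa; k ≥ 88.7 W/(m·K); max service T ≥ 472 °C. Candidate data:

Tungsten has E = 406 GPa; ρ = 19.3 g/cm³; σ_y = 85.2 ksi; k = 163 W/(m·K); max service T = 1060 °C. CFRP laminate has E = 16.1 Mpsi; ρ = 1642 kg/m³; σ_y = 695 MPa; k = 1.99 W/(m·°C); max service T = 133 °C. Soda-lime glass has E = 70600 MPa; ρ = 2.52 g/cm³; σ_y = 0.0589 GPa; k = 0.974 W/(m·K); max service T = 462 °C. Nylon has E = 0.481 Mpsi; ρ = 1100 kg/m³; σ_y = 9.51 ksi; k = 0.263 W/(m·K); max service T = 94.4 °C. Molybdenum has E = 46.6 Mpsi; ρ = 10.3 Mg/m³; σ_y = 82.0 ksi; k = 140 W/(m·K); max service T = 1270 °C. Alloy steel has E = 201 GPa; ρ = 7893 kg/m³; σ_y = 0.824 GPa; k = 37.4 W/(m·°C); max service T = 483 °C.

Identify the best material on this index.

Screen on constraints: σ_y ≥ 62.2 MPa; k ≥ 88.7 W/(m·K); max service T ≥ 472 °C. Survivors: tungsten, molybdenum.
Convert each candidate to consistent units, then evaluate M:
  tungsten: E = 406.0 GPa, ρ = 19300 kg/m³
  molybdenum: E = 321.3 GPa, ρ = 10300 kg/m³
  molybdenum: M = 1.74×10⁻³
  tungsten: M = 1.04×10⁻³
The maximum is for molybdenum.

molybdenum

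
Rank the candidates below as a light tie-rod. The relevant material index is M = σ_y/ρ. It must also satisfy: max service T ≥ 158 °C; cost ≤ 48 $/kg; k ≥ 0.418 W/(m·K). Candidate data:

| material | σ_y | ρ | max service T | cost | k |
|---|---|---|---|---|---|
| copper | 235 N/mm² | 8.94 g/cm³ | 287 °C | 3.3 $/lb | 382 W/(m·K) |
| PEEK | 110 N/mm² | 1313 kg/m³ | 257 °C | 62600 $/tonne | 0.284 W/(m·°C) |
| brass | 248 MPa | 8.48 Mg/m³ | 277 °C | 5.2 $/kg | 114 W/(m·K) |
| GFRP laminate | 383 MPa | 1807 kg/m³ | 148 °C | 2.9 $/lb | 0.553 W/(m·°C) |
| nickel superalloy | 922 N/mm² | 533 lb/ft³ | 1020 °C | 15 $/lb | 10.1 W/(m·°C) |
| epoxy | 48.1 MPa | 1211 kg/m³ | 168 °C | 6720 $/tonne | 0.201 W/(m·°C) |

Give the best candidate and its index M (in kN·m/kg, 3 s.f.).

nickel superalloy, M = 108 kN·m/kg

Screen on constraints: max service T ≥ 158 °C; cost ≤ 48 $/kg; k ≥ 0.418 W/(m·K). Survivors: copper, brass, nickel superalloy.
After converting to SI:
  copper: σ_y = 235.0 MPa, ρ = 8940 kg/m³
  brass: σ_y = 248.0 MPa, ρ = 8480 kg/m³
  nickel superalloy: σ_y = 922.0 MPa, ρ = 8538 kg/m³
  nickel superalloy: M = 108 kN·m/kg
  brass: M = 29.2 kN·m/kg
  copper: M = 26.3 kN·m/kg
Nickel superalloy ranks first.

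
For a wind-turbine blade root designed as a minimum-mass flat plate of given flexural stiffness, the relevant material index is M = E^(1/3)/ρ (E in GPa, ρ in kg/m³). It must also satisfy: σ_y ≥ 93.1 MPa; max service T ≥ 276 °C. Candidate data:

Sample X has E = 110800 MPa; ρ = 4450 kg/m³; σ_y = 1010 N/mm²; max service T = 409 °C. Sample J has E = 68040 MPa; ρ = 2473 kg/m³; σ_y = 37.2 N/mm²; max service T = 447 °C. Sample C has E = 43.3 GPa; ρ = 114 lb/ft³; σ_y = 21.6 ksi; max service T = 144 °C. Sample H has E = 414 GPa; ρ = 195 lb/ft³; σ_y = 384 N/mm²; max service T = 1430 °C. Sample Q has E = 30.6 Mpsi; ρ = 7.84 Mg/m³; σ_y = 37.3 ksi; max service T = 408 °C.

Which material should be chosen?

Screen on constraints: σ_y ≥ 93.1 MPa; max service T ≥ 276 °C. Survivors: sample X, sample H, sample Q.
Convert each candidate to consistent units, then evaluate M:
  sample X: E = 110.8 GPa, ρ = 4450 kg/m³
  sample H: E = 414.0 GPa, ρ = 3124 kg/m³
  sample Q: E = 211.0 GPa, ρ = 7840 kg/m³
  sample H: M = 2.39×10⁻³
  sample X: M = 1.08×10⁻³
  sample Q: M = 0.759×10⁻³
Sample H has the largest M.

sample H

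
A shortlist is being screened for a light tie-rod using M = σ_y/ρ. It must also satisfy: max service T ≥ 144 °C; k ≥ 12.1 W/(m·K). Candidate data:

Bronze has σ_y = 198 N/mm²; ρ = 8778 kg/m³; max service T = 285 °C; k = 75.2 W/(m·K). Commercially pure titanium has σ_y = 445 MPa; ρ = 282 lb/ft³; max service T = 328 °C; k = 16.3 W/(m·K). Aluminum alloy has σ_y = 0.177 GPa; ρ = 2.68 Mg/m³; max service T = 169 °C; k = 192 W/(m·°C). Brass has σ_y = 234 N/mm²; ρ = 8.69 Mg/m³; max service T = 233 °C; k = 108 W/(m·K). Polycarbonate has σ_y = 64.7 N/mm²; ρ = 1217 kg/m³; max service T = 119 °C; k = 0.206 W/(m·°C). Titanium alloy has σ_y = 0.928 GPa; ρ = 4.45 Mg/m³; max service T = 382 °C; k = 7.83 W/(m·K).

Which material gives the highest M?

Screen on constraints: max service T ≥ 144 °C; k ≥ 12.1 W/(m·K). Survivors: bronze, commercially pure titanium, aluminum alloy, brass.
Putting every candidate on a common basis:
  bronze: σ_y = 198.0 MPa, ρ = 8778 kg/m³
  commercially pure titanium: σ_y = 445.0 MPa, ρ = 4517 kg/m³
  aluminum alloy: σ_y = 177.0 MPa, ρ = 2680 kg/m³
  brass: σ_y = 234.0 MPa, ρ = 8690 kg/m³
  commercially pure titanium: M = 98.5 kN·m/kg
  aluminum alloy: M = 66.0 kN·m/kg
  brass: M = 26.9 kN·m/kg
  bronze: M = 22.6 kN·m/kg
Commercially pure titanium has the largest M.

commercially pure titanium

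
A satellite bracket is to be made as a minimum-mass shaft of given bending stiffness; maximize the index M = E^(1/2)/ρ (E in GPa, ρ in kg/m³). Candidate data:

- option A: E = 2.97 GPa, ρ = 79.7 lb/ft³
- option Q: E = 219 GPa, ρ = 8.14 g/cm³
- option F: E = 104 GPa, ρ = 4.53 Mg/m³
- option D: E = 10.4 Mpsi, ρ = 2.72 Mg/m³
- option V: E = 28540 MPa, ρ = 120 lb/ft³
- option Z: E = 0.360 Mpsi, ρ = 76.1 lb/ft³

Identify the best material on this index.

option D

In SI units:
  option A: E = 2.970 GPa, ρ = 1277 kg/m³
  option Q: E = 219.0 GPa, ρ = 8140 kg/m³
  option F: E = 104.0 GPa, ρ = 4530 kg/m³
  option D: E = 71.71 GPa, ρ = 2720 kg/m³
  option V: E = 28.54 GPa, ρ = 1922 kg/m³
  option Z: E = 2.482 GPa, ρ = 1219 kg/m³
  option D: M = 3.11×10⁻³
  option V: M = 2.78×10⁻³
  option F: M = 2.25×10⁻³
  option Q: M = 1.82×10⁻³
  option A: M = 1.35×10⁻³
  option Z: M = 1.29×10⁻³
Option D has the largest M.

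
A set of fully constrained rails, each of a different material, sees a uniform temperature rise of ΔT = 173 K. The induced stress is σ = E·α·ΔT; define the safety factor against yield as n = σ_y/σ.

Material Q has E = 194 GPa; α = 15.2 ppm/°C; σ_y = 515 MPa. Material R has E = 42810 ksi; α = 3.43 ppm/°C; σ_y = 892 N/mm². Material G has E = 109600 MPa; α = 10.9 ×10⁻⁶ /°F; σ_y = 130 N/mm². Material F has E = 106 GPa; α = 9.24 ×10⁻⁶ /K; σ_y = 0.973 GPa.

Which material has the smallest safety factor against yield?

material G

With everything in SI (GPa, ×10⁻⁶/K, MPa):
  material Q: E = 194.0, α = 15.2, σ_y = 515.0 → σ = 510 MPa, n = 1.01
  material R: E = 295.2, α = 3.43, σ_y = 892.0 → σ = 175 MPa, n = 5.09
  material G: E = 109.6, α = 19.6, σ_y = 130.0 → σ = 372 MPa, n = 0.349
  material F: E = 106.0, α = 9.24, σ_y = 973.0 → σ = 169 MPa, n = 5.74
Material G has the lowest safety factor, n = 0.349.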